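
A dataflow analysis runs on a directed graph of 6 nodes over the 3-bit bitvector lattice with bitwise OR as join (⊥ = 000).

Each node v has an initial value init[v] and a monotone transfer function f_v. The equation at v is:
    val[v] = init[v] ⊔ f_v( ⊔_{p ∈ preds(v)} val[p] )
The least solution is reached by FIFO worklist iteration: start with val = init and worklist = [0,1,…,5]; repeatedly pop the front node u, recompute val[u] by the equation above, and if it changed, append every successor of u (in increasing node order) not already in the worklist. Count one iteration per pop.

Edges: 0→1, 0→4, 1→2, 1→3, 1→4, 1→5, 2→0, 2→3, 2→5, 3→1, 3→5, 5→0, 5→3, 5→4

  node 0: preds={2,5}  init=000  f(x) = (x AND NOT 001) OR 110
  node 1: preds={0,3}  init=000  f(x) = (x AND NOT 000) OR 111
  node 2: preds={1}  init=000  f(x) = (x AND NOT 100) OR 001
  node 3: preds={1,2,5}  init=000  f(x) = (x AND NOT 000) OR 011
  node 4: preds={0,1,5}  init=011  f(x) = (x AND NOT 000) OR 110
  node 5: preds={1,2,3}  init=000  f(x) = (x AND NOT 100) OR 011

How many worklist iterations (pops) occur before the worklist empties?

Trace (10 dequeues):
  [1] u=0 | in 000 | out 110 | prev 000 | push {}
  [2] u=1 | in 110 | out 111 | prev 000 | push {}
  [3] u=2 | in 111 | out 011 | prev 000 | push {0}
  [4] u=3 | in 111 | out 111 | prev 000 | push {1}
  [5] u=4 | in 111 | out 111 | prev 011 | push {}
  [6] u=5 | in 111 | out 011 | prev 000 | push {3,4}
  [7] u=0 | in 011 | out 110 | ==
  [8] u=1 | in 111 | out 111 | ==
  [9] u=3 | in 111 | out 111 | ==
  [10] u=4 | in 111 | out 111 | ==

Converged values:
  [0] 110
  [1] 111
  [2] 011
  [3] 111
  [4] 111
  [5] 011

10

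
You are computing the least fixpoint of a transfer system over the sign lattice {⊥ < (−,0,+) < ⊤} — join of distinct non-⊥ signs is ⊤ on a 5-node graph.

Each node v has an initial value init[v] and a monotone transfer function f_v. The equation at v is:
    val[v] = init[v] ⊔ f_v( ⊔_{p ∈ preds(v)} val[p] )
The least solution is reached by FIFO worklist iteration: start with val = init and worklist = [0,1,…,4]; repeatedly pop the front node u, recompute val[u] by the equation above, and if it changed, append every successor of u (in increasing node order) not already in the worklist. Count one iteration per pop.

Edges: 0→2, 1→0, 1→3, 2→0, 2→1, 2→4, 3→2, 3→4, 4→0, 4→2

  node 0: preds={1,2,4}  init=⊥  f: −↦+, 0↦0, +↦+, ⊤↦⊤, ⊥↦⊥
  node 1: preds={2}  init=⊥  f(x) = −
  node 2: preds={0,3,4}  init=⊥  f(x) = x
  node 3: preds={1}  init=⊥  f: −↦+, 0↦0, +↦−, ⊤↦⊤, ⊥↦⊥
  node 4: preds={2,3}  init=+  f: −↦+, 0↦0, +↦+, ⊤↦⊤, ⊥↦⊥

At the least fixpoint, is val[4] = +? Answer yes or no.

Worklist (13 pops):
  #1 pop 0: in=+ → + (was ⊥); enqueue []
  #2 pop 1: in=⊥ → − (was ⊥); enqueue [0]
  #3 pop 2: in=+ → + (was ⊥); enqueue [1]
  #4 pop 3: in=− → + (was ⊥); enqueue [2]
  #5 pop 4: in=+ → + (no change)
  #6 pop 0: in=⊤ → ⊤ (was +); enqueue []
  #7 pop 1: in=+ → − (no change)
  #8 pop 2: in=⊤ → ⊤ (was +); enqueue [0,1,4]
  #9 pop 0: in=⊤ → ⊤ (no change)
  #10 pop 1: in=⊤ → − (no change)
  #11 pop 4: in=⊤ → ⊤ (was +); enqueue [0,2]
  #12 pop 0: in=⊤ → ⊤ (no change)
  #13 pop 2: in=⊤ → ⊤ (no change)

Fixpoint:
  val[0] = ⊤
  val[1] = −
  val[2] = ⊤
  val[3] = +
  val[4] = ⊤

no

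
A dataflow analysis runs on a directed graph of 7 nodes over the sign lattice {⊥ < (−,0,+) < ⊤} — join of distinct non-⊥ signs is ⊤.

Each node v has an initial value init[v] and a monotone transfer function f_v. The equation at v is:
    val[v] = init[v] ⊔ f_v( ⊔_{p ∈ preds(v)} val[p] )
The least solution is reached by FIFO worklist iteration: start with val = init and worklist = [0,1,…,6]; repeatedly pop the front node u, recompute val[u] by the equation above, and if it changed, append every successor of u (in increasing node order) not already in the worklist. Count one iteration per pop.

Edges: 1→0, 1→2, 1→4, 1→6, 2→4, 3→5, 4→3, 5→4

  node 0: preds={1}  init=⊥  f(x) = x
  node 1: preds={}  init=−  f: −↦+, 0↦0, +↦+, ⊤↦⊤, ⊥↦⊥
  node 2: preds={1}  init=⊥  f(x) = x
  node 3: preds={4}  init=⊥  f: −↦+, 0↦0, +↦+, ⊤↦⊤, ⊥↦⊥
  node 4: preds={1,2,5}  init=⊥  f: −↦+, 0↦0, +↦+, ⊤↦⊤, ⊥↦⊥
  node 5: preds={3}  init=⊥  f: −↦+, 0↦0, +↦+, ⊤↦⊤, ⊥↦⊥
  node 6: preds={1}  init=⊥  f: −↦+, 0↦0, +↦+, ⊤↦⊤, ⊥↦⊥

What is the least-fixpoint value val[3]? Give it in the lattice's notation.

Trace (13 dequeues):
  [1] u=0 | in − | out − | prev ⊥ | push {}
  [2] u=1 | in ⊥ | out − | ==
  [3] u=2 | in − | out − | prev ⊥ | push {}
  [4] u=3 | in ⊥ | out ⊥ | ==
  [5] u=4 | in − | out + | prev ⊥ | push {3}
  [6] u=5 | in ⊥ | out ⊥ | ==
  [7] u=6 | in − | out + | prev ⊥ | push {}
  [8] u=3 | in + | out + | prev ⊥ | push {5}
  [9] u=5 | in + | out + | prev ⊥ | push {4}
  [10] u=4 | in ⊤ | out ⊤ | prev + | push {3}
  [11] u=3 | in ⊤ | out ⊤ | prev + | push {5}
  [12] u=5 | in ⊤ | out ⊤ | prev + | push {4}
  [13] u=4 | in ⊤ | out ⊤ | ==

Converged values:
  [0] −
  [1] −
  [2] −
  [3] ⊤
  [4] ⊤
  [5] ⊤
  [6] +

⊤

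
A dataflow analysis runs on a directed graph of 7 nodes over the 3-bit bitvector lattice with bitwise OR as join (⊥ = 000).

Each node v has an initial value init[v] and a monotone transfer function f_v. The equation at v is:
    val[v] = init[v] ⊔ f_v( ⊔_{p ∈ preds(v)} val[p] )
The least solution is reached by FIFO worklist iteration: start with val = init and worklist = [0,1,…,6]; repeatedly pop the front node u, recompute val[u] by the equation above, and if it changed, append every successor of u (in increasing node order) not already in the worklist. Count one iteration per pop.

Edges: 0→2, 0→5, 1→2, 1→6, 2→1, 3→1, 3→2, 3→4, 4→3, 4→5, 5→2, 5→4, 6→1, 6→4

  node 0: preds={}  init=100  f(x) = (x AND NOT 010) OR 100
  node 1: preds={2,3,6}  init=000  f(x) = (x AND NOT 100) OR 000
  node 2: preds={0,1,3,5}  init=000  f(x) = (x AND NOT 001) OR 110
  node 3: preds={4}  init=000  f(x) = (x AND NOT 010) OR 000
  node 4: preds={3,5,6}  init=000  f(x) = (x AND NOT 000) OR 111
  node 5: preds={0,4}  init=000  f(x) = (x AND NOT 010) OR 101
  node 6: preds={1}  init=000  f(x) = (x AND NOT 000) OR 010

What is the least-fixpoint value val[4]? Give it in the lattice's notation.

111

Worklist (17 pops):
  #1 pop 0: in=000 → 100 (no change)
  #2 pop 1: in=000 → 000 (no change)
  #3 pop 2: in=100 → 110 (was 000); enqueue [1]
  #4 pop 3: in=000 → 000 (no change)
  #5 pop 4: in=000 → 111 (was 000); enqueue [3]
  #6 pop 5: in=111 → 101 (was 000); enqueue [2,4]
  #7 pop 6: in=000 → 010 (was 000); enqueue []
  #8 pop 1: in=110 → 010 (was 000); enqueue [6]
  #9 pop 3: in=111 → 101 (was 000); enqueue [1]
  #10 pop 2: in=111 → 110 (no change)
  #11 pop 4: in=111 → 111 (no change)
  #12 pop 6: in=010 → 010 (no change)
  #13 pop 1: in=111 → 011 (was 010); enqueue [2,6]
  #14 pop 2: in=111 → 110 (no change)
  #15 pop 6: in=011 → 011 (was 010); enqueue [1,4]
  #16 pop 1: in=111 → 011 (no change)
  #17 pop 4: in=111 → 111 (no change)

Fixpoint:
  val[0] = 100
  val[1] = 011
  val[2] = 110
  val[3] = 101
  val[4] = 111
  val[5] = 101
  val[6] = 011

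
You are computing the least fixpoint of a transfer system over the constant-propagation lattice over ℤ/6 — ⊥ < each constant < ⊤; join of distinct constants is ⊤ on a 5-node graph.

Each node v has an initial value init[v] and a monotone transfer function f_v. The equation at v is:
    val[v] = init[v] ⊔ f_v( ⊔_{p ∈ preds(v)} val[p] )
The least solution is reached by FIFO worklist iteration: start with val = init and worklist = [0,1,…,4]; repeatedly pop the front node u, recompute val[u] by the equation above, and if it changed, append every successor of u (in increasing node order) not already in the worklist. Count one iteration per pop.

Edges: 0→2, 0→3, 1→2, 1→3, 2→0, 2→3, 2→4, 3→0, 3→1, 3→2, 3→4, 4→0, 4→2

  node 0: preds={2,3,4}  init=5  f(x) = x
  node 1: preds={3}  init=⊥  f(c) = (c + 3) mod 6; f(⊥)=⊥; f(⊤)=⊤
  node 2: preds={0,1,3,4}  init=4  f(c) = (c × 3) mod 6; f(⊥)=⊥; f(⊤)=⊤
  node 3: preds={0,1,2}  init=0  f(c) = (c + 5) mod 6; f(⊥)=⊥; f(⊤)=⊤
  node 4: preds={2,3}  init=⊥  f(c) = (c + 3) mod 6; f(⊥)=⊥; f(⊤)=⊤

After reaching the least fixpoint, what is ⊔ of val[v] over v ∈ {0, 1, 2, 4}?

⊤

Iteration log — 9 steps:
  step 1. node 0  ⊔preds=⊤  new=⊤  old=5  +wl: 
  step 2. node 1  ⊔preds=0  new=3  old=⊥  +wl: 
  step 3. node 2  ⊔preds=⊤  new=⊤  old=4  +wl: 0
  step 4. node 3  ⊔preds=⊤  new=⊤  old=0  +wl: 1,2
  step 5. node 4  ⊔preds=⊤  new=⊤  old=⊥  +wl: 
  step 6. node 0  ⊔preds=⊤  new=⊤  stable
  step 7. node 1  ⊔preds=⊤  new=⊤  old=3  +wl: 3
  step 8. node 2  ⊔preds=⊤  new=⊤  stable
  step 9. node 3  ⊔preds=⊤  new=⊤  stable

Least fixpoint reached:
  node 0: ⊤
  node 1: ⊤
  node 2: ⊤
  node 3: ⊤
  node 4: ⊤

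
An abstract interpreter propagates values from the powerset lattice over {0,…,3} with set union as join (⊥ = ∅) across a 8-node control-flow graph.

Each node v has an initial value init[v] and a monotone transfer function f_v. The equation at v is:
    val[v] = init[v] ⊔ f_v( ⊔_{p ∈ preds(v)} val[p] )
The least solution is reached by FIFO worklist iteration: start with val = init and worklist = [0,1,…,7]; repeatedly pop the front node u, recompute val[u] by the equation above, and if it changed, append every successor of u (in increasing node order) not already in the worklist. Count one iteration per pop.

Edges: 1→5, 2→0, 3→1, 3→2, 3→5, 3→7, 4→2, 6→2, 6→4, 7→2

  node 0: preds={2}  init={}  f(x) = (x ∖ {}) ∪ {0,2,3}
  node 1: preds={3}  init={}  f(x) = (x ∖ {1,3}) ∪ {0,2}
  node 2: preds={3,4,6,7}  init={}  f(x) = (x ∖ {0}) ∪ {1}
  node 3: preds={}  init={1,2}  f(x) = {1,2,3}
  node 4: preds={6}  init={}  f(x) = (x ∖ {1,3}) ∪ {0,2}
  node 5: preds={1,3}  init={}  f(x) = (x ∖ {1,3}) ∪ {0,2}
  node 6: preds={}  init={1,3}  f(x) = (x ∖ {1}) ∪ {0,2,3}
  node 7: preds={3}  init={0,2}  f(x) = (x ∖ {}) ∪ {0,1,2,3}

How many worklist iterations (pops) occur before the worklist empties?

Iteration log — 12 steps:
  step 1. node 0  ⊔preds={}  new={0,2,3}  old={}  +wl: 
  step 2. node 1  ⊔preds={1,2}  new={0,2}  old={}  +wl: 
  step 3. node 2  ⊔preds={0,1,2,3}  new={1,2,3}  old={}  +wl: 0
  step 4. node 3  ⊔preds={}  new={1,2,3}  old={1,2}  +wl: 1,2
  step 5. node 4  ⊔preds={1,3}  new={0,2}  old={}  +wl: 
  step 6. node 5  ⊔preds={0,1,2,3}  new={0,2}  old={}  +wl: 
  step 7. node 6  ⊔preds={}  new={0,1,2,3}  old={1,3}  +wl: 4
  step 8. node 7  ⊔preds={1,2,3}  new={0,1,2,3}  old={0,2}  +wl: 
  step 9. node 0  ⊔preds={1,2,3}  new={0,1,2,3}  old={0,2,3}  +wl: 
  step 10. node 1  ⊔preds={1,2,3}  new={0,2}  stable
  step 11. node 2  ⊔preds={0,1,2,3}  new={1,2,3}  stable
  step 12. node 4  ⊔preds={0,1,2,3}  new={0,2}  stable

Least fixpoint reached:
  node 0: {0,1,2,3}
  node 1: {0,2}
  node 2: {1,2,3}
  node 3: {1,2,3}
  node 4: {0,2}
  node 5: {0,2}
  node 6: {0,1,2,3}
  node 7: {0,1,2,3}

12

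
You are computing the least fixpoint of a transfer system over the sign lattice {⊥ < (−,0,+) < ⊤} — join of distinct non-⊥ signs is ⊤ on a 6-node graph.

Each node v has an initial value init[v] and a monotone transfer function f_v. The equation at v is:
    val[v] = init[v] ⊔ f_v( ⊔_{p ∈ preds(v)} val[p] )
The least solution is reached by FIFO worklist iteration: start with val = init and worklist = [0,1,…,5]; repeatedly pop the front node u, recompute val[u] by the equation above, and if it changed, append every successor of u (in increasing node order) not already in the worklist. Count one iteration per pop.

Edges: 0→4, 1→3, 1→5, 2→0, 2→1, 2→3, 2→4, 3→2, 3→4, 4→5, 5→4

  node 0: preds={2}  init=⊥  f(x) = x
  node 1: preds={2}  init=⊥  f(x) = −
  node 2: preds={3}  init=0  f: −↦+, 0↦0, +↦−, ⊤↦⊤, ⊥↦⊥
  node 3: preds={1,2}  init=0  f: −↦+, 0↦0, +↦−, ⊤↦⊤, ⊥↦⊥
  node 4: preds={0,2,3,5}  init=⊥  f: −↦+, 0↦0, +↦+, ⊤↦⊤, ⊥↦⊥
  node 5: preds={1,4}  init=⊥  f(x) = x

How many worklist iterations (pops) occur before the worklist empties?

Worklist (12 pops):
  #1 pop 0: in=0 → 0 (was ⊥); enqueue []
  #2 pop 1: in=0 → − (was ⊥); enqueue []
  #3 pop 2: in=0 → 0 (no change)
  #4 pop 3: in=⊤ → ⊤ (was 0); enqueue [2]
  #5 pop 4: in=⊤ → ⊤ (was ⊥); enqueue []
  #6 pop 5: in=⊤ → ⊤ (was ⊥); enqueue [4]
  #7 pop 2: in=⊤ → ⊤ (was 0); enqueue [0,1,3]
  #8 pop 4: in=⊤ → ⊤ (no change)
  #9 pop 0: in=⊤ → ⊤ (was 0); enqueue [4]
  #10 pop 1: in=⊤ → − (no change)
  #11 pop 3: in=⊤ → ⊤ (no change)
  #12 pop 4: in=⊤ → ⊤ (no change)

Fixpoint:
  val[0] = ⊤
  val[1] = −
  val[2] = ⊤
  val[3] = ⊤
  val[4] = ⊤
  val[5] = ⊤

12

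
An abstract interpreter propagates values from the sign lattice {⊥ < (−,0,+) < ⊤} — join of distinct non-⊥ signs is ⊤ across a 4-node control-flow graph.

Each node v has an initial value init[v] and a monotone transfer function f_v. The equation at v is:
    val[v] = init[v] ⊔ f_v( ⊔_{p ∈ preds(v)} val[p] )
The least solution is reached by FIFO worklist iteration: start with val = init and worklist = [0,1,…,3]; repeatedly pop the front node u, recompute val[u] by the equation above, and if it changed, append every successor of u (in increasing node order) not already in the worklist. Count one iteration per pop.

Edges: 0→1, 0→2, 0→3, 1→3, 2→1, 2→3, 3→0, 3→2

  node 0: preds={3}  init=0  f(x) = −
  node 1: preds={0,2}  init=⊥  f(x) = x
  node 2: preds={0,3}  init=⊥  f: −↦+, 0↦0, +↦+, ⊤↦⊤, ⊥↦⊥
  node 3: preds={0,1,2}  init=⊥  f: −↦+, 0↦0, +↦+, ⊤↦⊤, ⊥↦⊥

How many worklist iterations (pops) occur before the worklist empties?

Iteration log — 7 steps:
  step 1. node 0  ⊔preds=⊥  new=⊤  old=0  +wl: 
  step 2. node 1  ⊔preds=⊤  new=⊤  old=⊥  +wl: 
  step 3. node 2  ⊔preds=⊤  new=⊤  old=⊥  +wl: 1
  step 4. node 3  ⊔preds=⊤  new=⊤  old=⊥  +wl: 0,2
  step 5. node 1  ⊔preds=⊤  new=⊤  stable
  step 6. node 0  ⊔preds=⊤  new=⊤  stable
  step 7. node 2  ⊔preds=⊤  new=⊤  stable

Least fixpoint reached:
  node 0: ⊤
  node 1: ⊤
  node 2: ⊤
  node 3: ⊤

7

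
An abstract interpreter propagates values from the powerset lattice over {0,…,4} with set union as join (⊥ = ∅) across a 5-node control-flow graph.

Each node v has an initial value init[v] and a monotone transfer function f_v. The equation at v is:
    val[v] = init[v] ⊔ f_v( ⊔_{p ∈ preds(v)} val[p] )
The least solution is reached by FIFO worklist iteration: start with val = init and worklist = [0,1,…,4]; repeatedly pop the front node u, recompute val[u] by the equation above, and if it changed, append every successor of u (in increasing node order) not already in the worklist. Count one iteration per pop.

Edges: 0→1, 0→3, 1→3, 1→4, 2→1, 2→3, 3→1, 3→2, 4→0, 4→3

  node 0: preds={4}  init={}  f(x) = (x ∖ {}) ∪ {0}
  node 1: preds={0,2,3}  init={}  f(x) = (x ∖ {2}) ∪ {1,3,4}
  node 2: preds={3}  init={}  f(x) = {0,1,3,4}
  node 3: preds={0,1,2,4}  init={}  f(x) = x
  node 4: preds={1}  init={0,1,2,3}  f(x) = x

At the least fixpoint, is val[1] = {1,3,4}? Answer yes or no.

Trace (10 dequeues):
  [1] u=0 | in {0,1,2,3} | out {0,1,2,3} | prev {} | push {}
  [2] u=1 | in {0,1,2,3} | out {0,1,3,4} | prev {} | push {}
  [3] u=2 | in {} | out {0,1,3,4} | prev {} | push {1}
  [4] u=3 | in {0,1,2,3,4} | out {0,1,2,3,4} | prev {} | push {2}
  [5] u=4 | in {0,1,3,4} | out {0,1,2,3,4} | prev {0,1,2,3} | push {0,3}
  [6] u=1 | in {0,1,2,3,4} | out {0,1,3,4} | ==
  [7] u=2 | in {0,1,2,3,4} | out {0,1,3,4} | ==
  [8] u=0 | in {0,1,2,3,4} | out {0,1,2,3,4} | prev {0,1,2,3} | push {1}
  [9] u=3 | in {0,1,2,3,4} | out {0,1,2,3,4} | ==
  [10] u=1 | in {0,1,2,3,4} | out {0,1,3,4} | ==

Converged values:
  [0] {0,1,2,3,4}
  [1] {0,1,3,4}
  [2] {0,1,3,4}
  [3] {0,1,2,3,4}
  [4] {0,1,2,3,4}

no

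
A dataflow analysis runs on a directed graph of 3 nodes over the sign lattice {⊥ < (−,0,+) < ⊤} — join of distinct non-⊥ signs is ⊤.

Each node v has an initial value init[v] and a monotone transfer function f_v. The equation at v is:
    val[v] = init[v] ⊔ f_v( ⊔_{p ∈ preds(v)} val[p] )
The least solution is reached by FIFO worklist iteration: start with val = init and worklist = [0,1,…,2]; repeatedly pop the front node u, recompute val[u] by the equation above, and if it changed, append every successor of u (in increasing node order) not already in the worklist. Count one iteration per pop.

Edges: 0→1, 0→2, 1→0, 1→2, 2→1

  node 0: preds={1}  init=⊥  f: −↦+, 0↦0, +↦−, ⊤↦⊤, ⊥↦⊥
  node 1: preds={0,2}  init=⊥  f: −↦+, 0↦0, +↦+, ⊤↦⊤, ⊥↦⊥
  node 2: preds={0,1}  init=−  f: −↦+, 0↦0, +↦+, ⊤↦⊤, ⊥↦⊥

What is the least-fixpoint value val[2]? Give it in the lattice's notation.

⊤

Trace (9 dequeues):
  [1] u=0 | in ⊥ | out ⊥ | ==
  [2] u=1 | in − | out + | prev ⊥ | push {0}
  [3] u=2 | in + | out ⊤ | prev − | push {1}
  [4] u=0 | in + | out − | prev ⊥ | push {2}
  [5] u=1 | in ⊤ | out ⊤ | prev + | push {0}
  [6] u=2 | in ⊤ | out ⊤ | ==
  [7] u=0 | in ⊤ | out ⊤ | prev − | push {1,2}
  [8] u=1 | in ⊤ | out ⊤ | ==
  [9] u=2 | in ⊤ | out ⊤ | ==

Converged values:
  [0] ⊤
  [1] ⊤
  [2] ⊤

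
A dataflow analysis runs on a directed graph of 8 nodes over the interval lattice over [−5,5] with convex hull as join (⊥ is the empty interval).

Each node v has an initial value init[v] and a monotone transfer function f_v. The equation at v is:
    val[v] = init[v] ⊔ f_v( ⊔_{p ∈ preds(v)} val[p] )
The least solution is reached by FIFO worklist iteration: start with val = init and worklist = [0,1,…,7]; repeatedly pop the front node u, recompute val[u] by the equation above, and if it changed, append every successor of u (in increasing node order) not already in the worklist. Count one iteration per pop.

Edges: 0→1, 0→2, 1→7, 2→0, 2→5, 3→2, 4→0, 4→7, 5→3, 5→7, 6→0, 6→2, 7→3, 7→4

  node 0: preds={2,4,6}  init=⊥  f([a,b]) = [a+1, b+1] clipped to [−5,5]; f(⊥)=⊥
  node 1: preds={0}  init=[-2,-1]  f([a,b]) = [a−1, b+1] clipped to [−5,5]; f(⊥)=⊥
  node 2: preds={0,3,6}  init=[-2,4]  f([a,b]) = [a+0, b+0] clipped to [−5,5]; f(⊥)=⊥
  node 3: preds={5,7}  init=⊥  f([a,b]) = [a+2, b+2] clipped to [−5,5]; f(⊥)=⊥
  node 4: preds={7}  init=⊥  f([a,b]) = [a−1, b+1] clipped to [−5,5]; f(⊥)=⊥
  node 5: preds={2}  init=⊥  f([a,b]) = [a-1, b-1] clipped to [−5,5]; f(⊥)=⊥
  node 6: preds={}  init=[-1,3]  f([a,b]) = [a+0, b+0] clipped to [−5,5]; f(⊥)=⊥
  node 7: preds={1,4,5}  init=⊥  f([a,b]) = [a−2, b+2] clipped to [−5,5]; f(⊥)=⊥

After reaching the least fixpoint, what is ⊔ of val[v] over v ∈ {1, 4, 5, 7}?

[-5,5]

Trace (23 dequeues):
  [1] u=0 | in [-2,4] | out [-1,5] | prev ⊥ | push {}
  [2] u=1 | in [-1,5] | out [-2,5] | prev [-2,-1] | push {}
  [3] u=2 | in [-1,5] | out [-2,5] | prev [-2,4] | push {0}
  [4] u=3 | in ⊥ | out ⊥ | ==
  [5] u=4 | in ⊥ | out ⊥ | ==
  [6] u=5 | in [-2,5] | out [-3,4] | prev ⊥ | push {3}
  [7] u=6 | in ⊥ | out [-1,3] | ==
  [8] u=7 | in [-3,5] | out [-5,5] | prev ⊥ | push {4}
  [9] u=0 | in [-2,5] | out [-1,5] | ==
  [10] u=3 | in [-5,5] | out [-3,5] | prev ⊥ | push {2}
  [11] u=4 | in [-5,5] | out [-5,5] | prev ⊥ | push {0,7}
  [12] u=2 | in [-3,5] | out [-3,5] | prev [-2,5] | push {5}
  [13] u=0 | in [-5,5] | out [-4,5] | prev [-1,5] | push {1,2}
  [14] u=7 | in [-5,5] | out [-5,5] | ==
  [15] u=5 | in [-3,5] | out [-4,4] | prev [-3,4] | push {3,7}
  [16] u=1 | in [-4,5] | out [-5,5] | prev [-2,5] | push {}
  [17] u=2 | in [-4,5] | out [-4,5] | prev [-3,5] | push {0,5}
  [18] u=3 | in [-5,5] | out [-3,5] | ==
  [19] u=7 | in [-5,5] | out [-5,5] | ==
  [20] u=0 | in [-5,5] | out [-4,5] | ==
  [21] u=5 | in [-4,5] | out [-5,4] | prev [-4,4] | push {3,7}
  [22] u=3 | in [-5,5] | out [-3,5] | ==
  [23] u=7 | in [-5,5] | out [-5,5] | ==

Converged values:
  [0] [-4,5]
  [1] [-5,5]
  [2] [-4,5]
  [3] [-3,5]
  [4] [-5,5]
  [5] [-5,4]
  [6] [-1,3]
  [7] [-5,5]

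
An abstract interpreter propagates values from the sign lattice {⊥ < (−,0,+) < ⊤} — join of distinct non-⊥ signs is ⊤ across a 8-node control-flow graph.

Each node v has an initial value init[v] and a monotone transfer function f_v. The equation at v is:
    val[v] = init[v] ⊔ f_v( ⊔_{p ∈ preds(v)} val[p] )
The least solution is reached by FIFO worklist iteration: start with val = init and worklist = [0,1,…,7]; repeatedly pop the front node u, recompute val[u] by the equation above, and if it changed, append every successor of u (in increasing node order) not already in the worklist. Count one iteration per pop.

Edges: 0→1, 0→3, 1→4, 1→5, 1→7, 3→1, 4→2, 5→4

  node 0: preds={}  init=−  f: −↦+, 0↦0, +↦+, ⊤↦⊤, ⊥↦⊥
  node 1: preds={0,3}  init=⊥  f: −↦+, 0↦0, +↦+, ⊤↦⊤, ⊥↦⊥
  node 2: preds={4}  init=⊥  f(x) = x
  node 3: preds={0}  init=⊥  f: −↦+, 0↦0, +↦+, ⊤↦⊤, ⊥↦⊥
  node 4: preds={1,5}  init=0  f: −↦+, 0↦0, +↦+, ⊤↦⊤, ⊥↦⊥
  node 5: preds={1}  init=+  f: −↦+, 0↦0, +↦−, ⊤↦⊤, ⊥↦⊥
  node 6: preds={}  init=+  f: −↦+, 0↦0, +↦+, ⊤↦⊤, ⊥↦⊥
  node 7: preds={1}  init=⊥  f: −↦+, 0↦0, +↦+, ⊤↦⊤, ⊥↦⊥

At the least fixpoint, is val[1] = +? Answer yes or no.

Trace (13 dequeues):
  [1] u=0 | in ⊥ | out − | ==
  [2] u=1 | in − | out + | prev ⊥ | push {}
  [3] u=2 | in 0 | out 0 | prev ⊥ | push {}
  [4] u=3 | in − | out + | prev ⊥ | push {1}
  [5] u=4 | in + | out ⊤ | prev 0 | push {2}
  [6] u=5 | in + | out ⊤ | prev + | push {4}
  [7] u=6 | in ⊥ | out + | ==
  [8] u=7 | in + | out + | prev ⊥ | push {}
  [9] u=1 | in ⊤ | out ⊤ | prev + | push {5,7}
  [10] u=2 | in ⊤ | out ⊤ | prev 0 | push {}
  [11] u=4 | in ⊤ | out ⊤ | ==
  [12] u=5 | in ⊤ | out ⊤ | ==
  [13] u=7 | in ⊤ | out ⊤ | prev + | push {}

Converged values:
  [0] −
  [1] ⊤
  [2] ⊤
  [3] +
  [4] ⊤
  [5] ⊤
  [6] +
  [7] ⊤

no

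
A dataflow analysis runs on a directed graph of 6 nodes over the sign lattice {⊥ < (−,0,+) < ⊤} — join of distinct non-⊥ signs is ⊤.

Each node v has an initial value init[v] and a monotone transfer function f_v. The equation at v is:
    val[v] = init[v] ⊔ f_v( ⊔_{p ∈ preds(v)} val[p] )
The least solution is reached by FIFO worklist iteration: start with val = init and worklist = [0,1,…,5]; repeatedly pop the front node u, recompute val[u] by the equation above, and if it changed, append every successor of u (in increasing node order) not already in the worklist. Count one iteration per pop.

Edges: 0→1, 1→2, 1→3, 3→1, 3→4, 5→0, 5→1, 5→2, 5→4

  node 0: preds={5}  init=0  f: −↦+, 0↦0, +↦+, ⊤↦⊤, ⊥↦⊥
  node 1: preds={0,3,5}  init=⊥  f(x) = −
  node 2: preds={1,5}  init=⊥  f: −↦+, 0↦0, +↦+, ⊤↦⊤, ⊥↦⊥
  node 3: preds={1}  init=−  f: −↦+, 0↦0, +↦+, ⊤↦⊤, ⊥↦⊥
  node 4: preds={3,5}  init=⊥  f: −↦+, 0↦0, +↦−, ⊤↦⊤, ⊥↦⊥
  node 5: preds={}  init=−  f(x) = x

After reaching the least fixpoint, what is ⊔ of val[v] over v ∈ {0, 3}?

Iteration log — 7 steps:
  step 1. node 0  ⊔preds=−  new=⊤  old=0  +wl: 
  step 2. node 1  ⊔preds=⊤  new=−  old=⊥  +wl: 
  step 3. node 2  ⊔preds=−  new=+  old=⊥  +wl: 
  step 4. node 3  ⊔preds=−  new=⊤  old=−  +wl: 1
  step 5. node 4  ⊔preds=⊤  new=⊤  old=⊥  +wl: 
  step 6. node 5  ⊔preds=⊥  new=−  stable
  step 7. node 1  ⊔preds=⊤  new=−  stable

Least fixpoint reached:
  node 0: ⊤
  node 1: −
  node 2: +
  node 3: ⊤
  node 4: ⊤
  node 5: −

⊤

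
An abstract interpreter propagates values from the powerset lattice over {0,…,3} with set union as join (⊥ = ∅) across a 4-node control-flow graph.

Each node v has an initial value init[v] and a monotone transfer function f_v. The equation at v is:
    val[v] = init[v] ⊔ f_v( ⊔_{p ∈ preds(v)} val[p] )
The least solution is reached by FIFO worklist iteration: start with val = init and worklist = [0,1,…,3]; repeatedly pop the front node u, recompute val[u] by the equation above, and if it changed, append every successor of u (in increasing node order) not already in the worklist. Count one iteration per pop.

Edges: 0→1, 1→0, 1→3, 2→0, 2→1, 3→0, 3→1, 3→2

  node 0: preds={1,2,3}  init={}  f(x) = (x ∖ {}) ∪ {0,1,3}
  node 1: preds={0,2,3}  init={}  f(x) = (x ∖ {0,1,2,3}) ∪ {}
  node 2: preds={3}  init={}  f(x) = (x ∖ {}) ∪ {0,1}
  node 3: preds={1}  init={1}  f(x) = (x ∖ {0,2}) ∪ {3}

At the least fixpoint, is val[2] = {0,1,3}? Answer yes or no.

Trace (9 dequeues):
  [1] u=0 | in {1} | out {0,1,3} | prev {} | push {}
  [2] u=1 | in {0,1,3} | out {} | ==
  [3] u=2 | in {1} | out {0,1} | prev {} | push {0,1}
  [4] u=3 | in {} | out {1,3} | prev {1} | push {2}
  [5] u=0 | in {0,1,3} | out {0,1,3} | ==
  [6] u=1 | in {0,1,3} | out {} | ==
  [7] u=2 | in {1,3} | out {0,1,3} | prev {0,1} | push {0,1}
  [8] u=0 | in {0,1,3} | out {0,1,3} | ==
  [9] u=1 | in {0,1,3} | out {} | ==

Converged values:
  [0] {0,1,3}
  [1] {}
  [2] {0,1,3}
  [3] {1,3}

yes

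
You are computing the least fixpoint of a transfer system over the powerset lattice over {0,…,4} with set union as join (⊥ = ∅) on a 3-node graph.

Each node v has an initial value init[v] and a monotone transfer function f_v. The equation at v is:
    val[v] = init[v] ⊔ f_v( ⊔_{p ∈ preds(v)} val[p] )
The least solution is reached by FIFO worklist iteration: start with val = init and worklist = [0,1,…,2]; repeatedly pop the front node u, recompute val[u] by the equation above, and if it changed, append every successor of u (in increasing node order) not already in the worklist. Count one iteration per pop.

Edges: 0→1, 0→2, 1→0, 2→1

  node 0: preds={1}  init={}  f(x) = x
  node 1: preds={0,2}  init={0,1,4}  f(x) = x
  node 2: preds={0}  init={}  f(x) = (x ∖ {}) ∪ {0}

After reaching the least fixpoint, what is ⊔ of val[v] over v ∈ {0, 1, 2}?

{0,1,4}

Iteration log — 4 steps:
  step 1. node 0  ⊔preds={0,1,4}  new={0,1,4}  old={}  +wl: 
  step 2. node 1  ⊔preds={0,1,4}  new={0,1,4}  stable
  step 3. node 2  ⊔preds={0,1,4}  new={0,1,4}  old={}  +wl: 1
  step 4. node 1  ⊔preds={0,1,4}  new={0,1,4}  stable

Least fixpoint reached:
  node 0: {0,1,4}
  node 1: {0,1,4}
  node 2: {0,1,4}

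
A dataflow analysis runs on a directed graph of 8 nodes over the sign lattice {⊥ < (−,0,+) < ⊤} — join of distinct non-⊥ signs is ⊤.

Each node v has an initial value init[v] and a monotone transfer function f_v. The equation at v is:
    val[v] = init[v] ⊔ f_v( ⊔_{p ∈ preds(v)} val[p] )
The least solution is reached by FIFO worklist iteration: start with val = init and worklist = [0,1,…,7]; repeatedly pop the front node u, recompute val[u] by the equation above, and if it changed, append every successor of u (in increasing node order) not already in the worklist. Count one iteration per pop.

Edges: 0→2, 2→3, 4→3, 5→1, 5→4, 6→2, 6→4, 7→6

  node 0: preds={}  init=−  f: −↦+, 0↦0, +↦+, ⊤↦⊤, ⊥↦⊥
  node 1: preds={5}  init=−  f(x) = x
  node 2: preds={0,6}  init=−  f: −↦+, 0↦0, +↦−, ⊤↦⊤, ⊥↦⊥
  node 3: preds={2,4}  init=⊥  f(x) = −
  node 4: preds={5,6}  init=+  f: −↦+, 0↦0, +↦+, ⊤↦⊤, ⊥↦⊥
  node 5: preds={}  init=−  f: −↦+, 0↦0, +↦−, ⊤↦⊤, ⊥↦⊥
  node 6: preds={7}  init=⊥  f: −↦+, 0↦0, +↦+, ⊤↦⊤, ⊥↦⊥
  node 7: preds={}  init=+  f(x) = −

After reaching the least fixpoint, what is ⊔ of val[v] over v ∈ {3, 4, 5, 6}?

⊤

Iteration log — 14 steps:
  step 1. node 0  ⊔preds=⊥  new=−  stable
  step 2. node 1  ⊔preds=−  new=−  stable
  step 3. node 2  ⊔preds=−  new=⊤  old=−  +wl: 
  step 4. node 3  ⊔preds=⊤  new=−  old=⊥  +wl: 
  step 5. node 4  ⊔preds=−  new=+  stable
  step 6. node 5  ⊔preds=⊥  new=−  stable
  step 7. node 6  ⊔preds=+  new=+  old=⊥  +wl: 2,4
  step 8. node 7  ⊔preds=⊥  new=⊤  old=+  +wl: 6
  step 9. node 2  ⊔preds=⊤  new=⊤  stable
  step 10. node 4  ⊔preds=⊤  new=⊤  old=+  +wl: 3
  step 11. node 6  ⊔preds=⊤  new=⊤  old=+  +wl: 2,4
  step 12. node 3  ⊔preds=⊤  new=−  stable
  step 13. node 2  ⊔preds=⊤  new=⊤  stable
  step 14. node 4  ⊔preds=⊤  new=⊤  stable

Least fixpoint reached:
  node 0: −
  node 1: −
  node 2: ⊤
  node 3: −
  node 4: ⊤
  node 5: −
  node 6: ⊤
  node 7: ⊤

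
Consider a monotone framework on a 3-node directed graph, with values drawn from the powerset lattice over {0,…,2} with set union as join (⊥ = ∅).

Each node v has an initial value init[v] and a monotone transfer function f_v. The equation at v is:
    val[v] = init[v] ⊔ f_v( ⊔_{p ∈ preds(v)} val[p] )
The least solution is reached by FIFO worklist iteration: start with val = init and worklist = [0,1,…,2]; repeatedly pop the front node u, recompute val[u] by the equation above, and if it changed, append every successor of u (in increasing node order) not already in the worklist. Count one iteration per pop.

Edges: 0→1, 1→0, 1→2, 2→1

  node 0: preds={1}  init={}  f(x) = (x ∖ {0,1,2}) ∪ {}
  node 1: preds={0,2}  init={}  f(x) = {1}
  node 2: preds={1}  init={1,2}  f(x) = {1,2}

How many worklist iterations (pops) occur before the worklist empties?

Trace (4 dequeues):
  [1] u=0 | in {} | out {} | ==
  [2] u=1 | in {1,2} | out {1} | prev {} | push {0}
  [3] u=2 | in {1} | out {1,2} | ==
  [4] u=0 | in {1} | out {} | ==

Converged values:
  [0] {}
  [1] {1}
  [2] {1,2}

4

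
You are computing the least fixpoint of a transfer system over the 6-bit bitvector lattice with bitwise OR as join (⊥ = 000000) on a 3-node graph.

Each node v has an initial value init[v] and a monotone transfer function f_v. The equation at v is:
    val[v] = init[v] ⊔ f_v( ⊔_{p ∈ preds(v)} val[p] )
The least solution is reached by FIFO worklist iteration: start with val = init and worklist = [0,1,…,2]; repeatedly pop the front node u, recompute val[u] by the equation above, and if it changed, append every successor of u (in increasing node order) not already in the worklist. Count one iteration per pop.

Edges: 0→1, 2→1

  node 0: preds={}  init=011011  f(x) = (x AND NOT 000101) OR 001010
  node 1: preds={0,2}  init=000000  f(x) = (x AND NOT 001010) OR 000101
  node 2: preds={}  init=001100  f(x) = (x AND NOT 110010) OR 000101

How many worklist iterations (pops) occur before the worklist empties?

Trace (4 dequeues):
  [1] u=0 | in 000000 | out 011011 | ==
  [2] u=1 | in 011111 | out 010101 | prev 000000 | push {}
  [3] u=2 | in 000000 | out 001101 | prev 001100 | push {1}
  [4] u=1 | in 011111 | out 010101 | ==

Converged values:
  [0] 011011
  [1] 010101
  [2] 001101

4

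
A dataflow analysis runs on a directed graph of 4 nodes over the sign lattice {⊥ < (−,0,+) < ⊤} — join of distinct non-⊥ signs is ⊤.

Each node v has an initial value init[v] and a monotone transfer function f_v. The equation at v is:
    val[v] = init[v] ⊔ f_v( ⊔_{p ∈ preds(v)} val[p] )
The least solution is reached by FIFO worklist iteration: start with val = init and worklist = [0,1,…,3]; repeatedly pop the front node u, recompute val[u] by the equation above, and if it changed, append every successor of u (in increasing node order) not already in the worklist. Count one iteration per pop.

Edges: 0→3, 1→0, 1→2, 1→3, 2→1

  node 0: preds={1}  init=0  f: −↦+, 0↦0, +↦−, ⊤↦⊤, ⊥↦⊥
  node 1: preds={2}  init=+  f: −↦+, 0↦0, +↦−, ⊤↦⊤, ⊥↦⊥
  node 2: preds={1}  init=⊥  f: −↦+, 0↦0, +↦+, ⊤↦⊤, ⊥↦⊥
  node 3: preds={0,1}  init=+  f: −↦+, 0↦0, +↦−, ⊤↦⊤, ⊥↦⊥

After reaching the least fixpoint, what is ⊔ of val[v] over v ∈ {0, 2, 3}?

Worklist (9 pops):
  #1 pop 0: in=+ → ⊤ (was 0); enqueue []
  #2 pop 1: in=⊥ → + (no change)
  #3 pop 2: in=+ → + (was ⊥); enqueue [1]
  #4 pop 3: in=⊤ → ⊤ (was +); enqueue []
  #5 pop 1: in=+ → ⊤ (was +); enqueue [0,2,3]
  #6 pop 0: in=⊤ → ⊤ (no change)
  #7 pop 2: in=⊤ → ⊤ (was +); enqueue [1]
  #8 pop 3: in=⊤ → ⊤ (no change)
  #9 pop 1: in=⊤ → ⊤ (no change)

Fixpoint:
  val[0] = ⊤
  val[1] = ⊤
  val[2] = ⊤
  val[3] = ⊤

⊤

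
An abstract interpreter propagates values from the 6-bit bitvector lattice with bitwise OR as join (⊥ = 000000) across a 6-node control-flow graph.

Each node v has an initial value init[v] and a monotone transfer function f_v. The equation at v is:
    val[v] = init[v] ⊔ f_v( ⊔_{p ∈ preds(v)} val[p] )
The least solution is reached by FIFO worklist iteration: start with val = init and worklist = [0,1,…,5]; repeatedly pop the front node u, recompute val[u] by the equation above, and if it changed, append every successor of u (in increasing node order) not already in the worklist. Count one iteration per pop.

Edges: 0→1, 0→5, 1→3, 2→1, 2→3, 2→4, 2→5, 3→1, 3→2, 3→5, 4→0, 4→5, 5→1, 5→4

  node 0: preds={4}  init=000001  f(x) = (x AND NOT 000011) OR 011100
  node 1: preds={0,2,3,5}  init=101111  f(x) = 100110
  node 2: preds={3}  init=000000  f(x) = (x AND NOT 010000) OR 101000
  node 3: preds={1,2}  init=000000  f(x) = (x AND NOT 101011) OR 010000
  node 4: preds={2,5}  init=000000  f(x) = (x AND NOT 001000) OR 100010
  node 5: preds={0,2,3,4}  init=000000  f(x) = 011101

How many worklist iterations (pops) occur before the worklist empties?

14

Trace (14 dequeues):
  [1] u=0 | in 000000 | out 011101 | prev 000001 | push {}
  [2] u=1 | in 011101 | out 101111 | ==
  [3] u=2 | in 000000 | out 101000 | prev 000000 | push {1}
  [4] u=3 | in 101111 | out 010100 | prev 000000 | push {2}
  [5] u=4 | in 101000 | out 100010 | prev 000000 | push {0}
  [6] u=5 | in 111111 | out 011101 | prev 000000 | push {4}
  [7] u=1 | in 111101 | out 101111 | ==
  [8] u=2 | in 010100 | out 101100 | prev 101000 | push {1,3,5}
  [9] u=0 | in 100010 | out 111101 | prev 011101 | push {}
  [10] u=4 | in 111101 | out 110111 | prev 100010 | push {0}
  [11] u=1 | in 111101 | out 101111 | ==
  [12] u=3 | in 101111 | out 010100 | ==
  [13] u=5 | in 111111 | out 011101 | ==
  [14] u=0 | in 110111 | out 111101 | ==

Converged values:
  [0] 111101
  [1] 101111
  [2] 101100
  [3] 010100
  [4] 110111
  [5] 011101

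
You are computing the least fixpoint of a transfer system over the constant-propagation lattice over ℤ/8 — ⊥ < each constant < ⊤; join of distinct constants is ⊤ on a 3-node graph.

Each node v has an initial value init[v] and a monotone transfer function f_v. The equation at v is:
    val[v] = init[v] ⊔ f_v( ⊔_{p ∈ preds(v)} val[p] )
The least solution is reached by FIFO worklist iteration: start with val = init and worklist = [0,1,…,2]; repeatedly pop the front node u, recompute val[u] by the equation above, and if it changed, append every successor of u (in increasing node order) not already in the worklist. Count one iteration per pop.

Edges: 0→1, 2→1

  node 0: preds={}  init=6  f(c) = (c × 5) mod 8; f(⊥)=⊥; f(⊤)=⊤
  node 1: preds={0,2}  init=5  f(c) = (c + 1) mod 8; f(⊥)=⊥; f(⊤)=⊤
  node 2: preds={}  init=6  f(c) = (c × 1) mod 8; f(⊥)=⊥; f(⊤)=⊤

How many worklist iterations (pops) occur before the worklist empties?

3

Worklist (3 pops):
  #1 pop 0: in=⊥ → 6 (no change)
  #2 pop 1: in=6 → ⊤ (was 5); enqueue []
  #3 pop 2: in=⊥ → 6 (no change)

Fixpoint:
  val[0] = 6
  val[1] = ⊤
  val[2] = 6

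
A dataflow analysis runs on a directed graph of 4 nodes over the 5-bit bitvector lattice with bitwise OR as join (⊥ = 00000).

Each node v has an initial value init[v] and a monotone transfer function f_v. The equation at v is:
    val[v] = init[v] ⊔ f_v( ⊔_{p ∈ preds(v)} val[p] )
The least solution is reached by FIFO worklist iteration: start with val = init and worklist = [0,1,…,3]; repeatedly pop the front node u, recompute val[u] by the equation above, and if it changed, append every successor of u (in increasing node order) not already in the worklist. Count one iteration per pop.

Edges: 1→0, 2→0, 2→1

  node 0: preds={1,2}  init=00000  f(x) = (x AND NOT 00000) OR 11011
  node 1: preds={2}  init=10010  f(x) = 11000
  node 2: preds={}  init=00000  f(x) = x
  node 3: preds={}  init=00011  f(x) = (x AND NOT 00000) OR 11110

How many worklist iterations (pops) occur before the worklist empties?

5

Iteration log — 5 steps:
  step 1. node 0  ⊔preds=10010  new=11011  old=00000  +wl: 
  step 2. node 1  ⊔preds=00000  new=11010  old=10010  +wl: 0
  step 3. node 2  ⊔preds=00000  new=00000  stable
  step 4. node 3  ⊔preds=00000  new=11111  old=00011  +wl: 
  step 5. node 0  ⊔preds=11010  new=11011  stable

Least fixpoint reached:
  node 0: 11011
  node 1: 11010
  node 2: 00000
  node 3: 11111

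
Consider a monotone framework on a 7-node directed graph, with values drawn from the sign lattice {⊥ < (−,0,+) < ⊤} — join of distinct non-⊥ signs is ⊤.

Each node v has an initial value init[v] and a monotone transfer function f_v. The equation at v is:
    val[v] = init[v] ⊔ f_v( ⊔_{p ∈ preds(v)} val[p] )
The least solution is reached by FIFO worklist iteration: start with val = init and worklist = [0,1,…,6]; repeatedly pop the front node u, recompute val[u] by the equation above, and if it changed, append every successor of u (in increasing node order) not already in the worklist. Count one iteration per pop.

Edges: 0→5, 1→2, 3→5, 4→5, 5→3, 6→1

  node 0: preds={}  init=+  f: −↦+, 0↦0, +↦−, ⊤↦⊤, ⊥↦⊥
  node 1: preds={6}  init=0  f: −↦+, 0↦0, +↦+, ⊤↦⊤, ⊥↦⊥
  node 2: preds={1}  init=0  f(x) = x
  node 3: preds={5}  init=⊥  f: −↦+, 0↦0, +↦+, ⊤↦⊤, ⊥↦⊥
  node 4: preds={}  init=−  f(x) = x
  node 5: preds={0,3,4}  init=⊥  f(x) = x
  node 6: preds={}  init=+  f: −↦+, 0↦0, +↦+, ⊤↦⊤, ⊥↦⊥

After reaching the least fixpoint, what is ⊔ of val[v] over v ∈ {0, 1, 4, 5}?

⊤

Worklist (9 pops):
  #1 pop 0: in=⊥ → + (no change)
  #2 pop 1: in=+ → ⊤ (was 0); enqueue []
  #3 pop 2: in=⊤ → ⊤ (was 0); enqueue []
  #4 pop 3: in=⊥ → ⊥ (no change)
  #5 pop 4: in=⊥ → − (no change)
  #6 pop 5: in=⊤ → ⊤ (was ⊥); enqueue [3]
  #7 pop 6: in=⊥ → + (no change)
  #8 pop 3: in=⊤ → ⊤ (was ⊥); enqueue [5]
  #9 pop 5: in=⊤ → ⊤ (no change)

Fixpoint:
  val[0] = +
  val[1] = ⊤
  val[2] = ⊤
  val[3] = ⊤
  val[4] = −
  val[5] = ⊤
  val[6] = +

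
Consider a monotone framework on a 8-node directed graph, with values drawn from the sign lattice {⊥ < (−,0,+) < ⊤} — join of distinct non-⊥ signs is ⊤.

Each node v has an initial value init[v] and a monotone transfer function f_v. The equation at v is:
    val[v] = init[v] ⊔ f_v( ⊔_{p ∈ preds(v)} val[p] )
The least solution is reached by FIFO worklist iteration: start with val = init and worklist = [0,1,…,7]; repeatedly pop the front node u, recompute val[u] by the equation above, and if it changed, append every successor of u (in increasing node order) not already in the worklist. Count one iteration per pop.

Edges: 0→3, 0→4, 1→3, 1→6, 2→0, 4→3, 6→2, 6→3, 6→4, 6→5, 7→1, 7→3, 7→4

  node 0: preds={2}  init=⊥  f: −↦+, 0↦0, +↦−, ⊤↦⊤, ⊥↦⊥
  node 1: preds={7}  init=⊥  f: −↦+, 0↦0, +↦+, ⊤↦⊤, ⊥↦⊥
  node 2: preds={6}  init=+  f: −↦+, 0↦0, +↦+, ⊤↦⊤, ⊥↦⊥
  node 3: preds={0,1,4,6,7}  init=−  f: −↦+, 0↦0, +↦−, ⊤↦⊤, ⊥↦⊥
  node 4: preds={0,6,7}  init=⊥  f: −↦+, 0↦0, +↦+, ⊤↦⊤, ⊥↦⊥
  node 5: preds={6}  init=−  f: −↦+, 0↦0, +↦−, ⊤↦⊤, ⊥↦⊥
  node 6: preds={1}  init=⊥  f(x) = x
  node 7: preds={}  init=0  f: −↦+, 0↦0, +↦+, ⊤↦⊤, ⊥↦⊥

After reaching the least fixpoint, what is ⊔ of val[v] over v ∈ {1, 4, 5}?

⊤

Worklist (15 pops):
  #1 pop 0: in=+ → − (was ⊥); enqueue []
  #2 pop 1: in=0 → 0 (was ⊥); enqueue []
  #3 pop 2: in=⊥ → + (no change)
  #4 pop 3: in=⊤ → ⊤ (was −); enqueue []
  #5 pop 4: in=⊤ → ⊤ (was ⊥); enqueue [3]
  #6 pop 5: in=⊥ → − (no change)
  #7 pop 6: in=0 → 0 (was ⊥); enqueue [2,4,5]
  #8 pop 7: in=⊥ → 0 (no change)
  #9 pop 3: in=⊤ → ⊤ (no change)
  #10 pop 2: in=0 → ⊤ (was +); enqueue [0]
  #11 pop 4: in=⊤ → ⊤ (no change)
  #12 pop 5: in=0 → ⊤ (was −); enqueue []
  #13 pop 0: in=⊤ → ⊤ (was −); enqueue [3,4]
  #14 pop 3: in=⊤ → ⊤ (no change)
  #15 pop 4: in=⊤ → ⊤ (no change)

Fixpoint:
  val[0] = ⊤
  val[1] = 0
  val[2] = ⊤
  val[3] = ⊤
  val[4] = ⊤
  val[5] = ⊤
  val[6] = 0
  val[7] = 0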